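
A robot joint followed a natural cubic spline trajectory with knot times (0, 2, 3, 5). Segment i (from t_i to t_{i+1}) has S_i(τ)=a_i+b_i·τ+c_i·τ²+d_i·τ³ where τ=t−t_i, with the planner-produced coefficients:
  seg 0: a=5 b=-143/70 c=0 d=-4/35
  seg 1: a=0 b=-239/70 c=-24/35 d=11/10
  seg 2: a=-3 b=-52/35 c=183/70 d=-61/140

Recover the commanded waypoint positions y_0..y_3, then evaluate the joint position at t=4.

y_0 = S_0(0) = a_0 = 5
y_1 = S_1(0) = a_1 = 0
y_2 = S_2(0) = a_2 = -3
y_3 = S_2(2) = 1
t_q=4 is in segment 2 (τ=1); S_2(τ)=-323/140

y_0=5 y_1=0 y_2=-3 y_3=1
S(4) = -323/140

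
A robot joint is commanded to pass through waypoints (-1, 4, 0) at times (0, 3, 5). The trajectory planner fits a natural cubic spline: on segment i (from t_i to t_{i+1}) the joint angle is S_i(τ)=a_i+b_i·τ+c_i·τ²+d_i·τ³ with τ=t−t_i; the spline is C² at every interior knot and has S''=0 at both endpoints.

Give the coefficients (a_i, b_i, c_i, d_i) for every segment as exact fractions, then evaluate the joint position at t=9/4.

Δ: Δ0=5/3, Δ1=-2
row 1: diag=10, rhs=-22; c'=1/5, d'=-11/5
back: M1=-11/5
M: M0=0, M1=-11/5, M2=0
seg 0: a=-1, c=M0/2=0, d=(M1−M0)/(6·3)=-11/90, b=Δ0−h0·(2M0+M1)/6=83/30
seg 1: a=4, c=M1/2=-11/10, d=(M2−M1)/(6·2)=11/60, b=Δ1−h1·(2M1+M2)/6=-8/15
t_q=9/4 → seg 0, τ=9/4; S=-1+83/30·τ+0·τ²+-11/90·τ³=2453/640

  seg 0: a=-1 b=83/30 c=0 d=-11/90
  seg 1: a=4 b=-8/15 c=-11/10 d=11/60
S(9/4) = 2453/640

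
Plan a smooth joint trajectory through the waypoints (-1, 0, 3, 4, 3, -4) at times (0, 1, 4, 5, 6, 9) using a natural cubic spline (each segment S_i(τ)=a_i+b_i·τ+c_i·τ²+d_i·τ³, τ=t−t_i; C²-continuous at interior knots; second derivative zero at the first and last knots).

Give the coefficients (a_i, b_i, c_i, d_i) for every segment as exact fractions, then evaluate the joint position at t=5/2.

  seg 0: a=-1 b=1685/1641 c=0 d=-44/1641
  seg 1: a=0 b=1553/1641 c=-44/547 d=484/14769
  seg 2: a=3 b=2213/1641 c=352/1641 d=-308/547
  seg 3: a=4 b=145/1641 c=-2420/1641 d=634/1641
  seg 4: a=3 b=-931/547 c=-518/1641 d=518/14769
S(5/2) = 738/547

Δ: Δ0=1, Δ1=1, Δ2=1, Δ3=-1, Δ4=-7/3
row 1: diag=8, rhs=0; c'=3/8, d'=0
row 2: denom=8−3·3/8=55/8; d'=(0−3·0)/(55/8)=0
row 3: denom=4−1·8/55=212/55; d'=(-12−1·0)/(212/55)=-165/53
row 4: denom=8−1·55/212=1641/212; d'=(-8−1·-165/53)/(1641/212)=-1036/1641
back: M4=-1036/1641
back: M3=-165/53−55/212·-1036/1641=-4840/1641
back: M2=0−8/55·-4840/1641=704/1641
back: M1=0−3/8·704/1641=-88/547
M: M0=0, M1=-88/547, M2=704/1641, M3=-4840/1641, M4=-1036/1641, M5=0
seg 0: a=-1, c=M0/2=0, d=(M1−M0)/(6·1)=-44/1641, b=Δ0−h0·(2M0+M1)/6=1685/1641
seg 1: a=0, c=M1/2=-44/547, d=(M2−M1)/(6·3)=484/14769, b=Δ1−h1·(2M1+M2)/6=1553/1641
seg 2: a=3, c=M2/2=352/1641, d=(M3−M2)/(6·1)=-308/547, b=Δ2−h2·(2M2+M3)/6=2213/1641
seg 3: a=4, c=M3/2=-2420/1641, d=(M4−M3)/(6·1)=634/1641, b=Δ3−h3·(2M3+M4)/6=145/1641
seg 4: a=3, c=M4/2=-518/1641, d=(M5−M4)/(6·3)=518/14769, b=Δ4−h4·(2M4+M5)/6=-931/547
t_q=5/2 → seg 1, τ=3/2; S=0+1553/1641·τ+-44/547·τ²+484/14769·τ³=738/547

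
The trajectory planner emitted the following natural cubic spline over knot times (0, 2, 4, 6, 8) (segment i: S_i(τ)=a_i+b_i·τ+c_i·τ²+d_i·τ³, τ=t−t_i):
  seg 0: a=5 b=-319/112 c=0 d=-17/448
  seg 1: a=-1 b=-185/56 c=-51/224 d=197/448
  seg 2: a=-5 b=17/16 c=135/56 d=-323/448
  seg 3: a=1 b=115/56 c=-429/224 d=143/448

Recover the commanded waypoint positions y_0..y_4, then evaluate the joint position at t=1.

y_0 = S_0(0) = a_0 = 5
y_1 = S_1(0) = a_1 = -1
y_2 = S_2(0) = a_2 = -5
y_3 = S_3(0) = a_3 = 1
y_4 = S_3(2) = 0
t_q=1 is in segment 0 (τ=1); S_0(τ)=947/448

y_0=5 y_1=-1 y_2=-5 y_3=1 y_4=0
S(1) = 947/448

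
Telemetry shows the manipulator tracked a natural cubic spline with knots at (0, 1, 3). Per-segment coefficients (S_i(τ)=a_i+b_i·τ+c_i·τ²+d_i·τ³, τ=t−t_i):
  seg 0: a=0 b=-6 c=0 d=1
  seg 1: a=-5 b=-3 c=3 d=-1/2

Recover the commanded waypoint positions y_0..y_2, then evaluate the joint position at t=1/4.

y_0=0 y_1=-5 y_2=-3
S(1/4) = -95/64

y_0 = S_0(0) = a_0 = 0
y_1 = S_1(0) = a_1 = -5
y_2 = S_1(2) = -3
t_q=1/4 is in segment 0 (τ=1/4); S_0(τ)=-95/64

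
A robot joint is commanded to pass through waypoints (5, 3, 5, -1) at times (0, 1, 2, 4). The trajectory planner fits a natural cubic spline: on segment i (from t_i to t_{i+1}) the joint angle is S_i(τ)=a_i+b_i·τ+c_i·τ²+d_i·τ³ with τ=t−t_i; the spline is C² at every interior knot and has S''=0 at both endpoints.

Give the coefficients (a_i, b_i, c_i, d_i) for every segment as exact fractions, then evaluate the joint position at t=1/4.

Δ: Δ0=-2, Δ1=2, Δ2=-3
row 1: diag=4, rhs=24; c'=1/4, d'=6
row 2: denom=6−1·1/4=23/4; d'=(-30−1·6)/(23/4)=-144/23
back: M2=-144/23
back: M1=6−1/4·-144/23=174/23
M: M0=0, M1=174/23, M2=-144/23, M3=0
seg 0: a=5, c=M0/2=0, d=(M1−M0)/(6·1)=29/23, b=Δ0−h0·(2M0+M1)/6=-75/23
seg 1: a=3, c=M1/2=87/23, d=(M2−M1)/(6·1)=-53/23, b=Δ1−h1·(2M1+M2)/6=12/23
seg 2: a=5, c=M2/2=-72/23, d=(M3−M2)/(6·2)=12/23, b=Δ2−h2·(2M2+M3)/6=27/23
t_q=1/4 → seg 0, τ=1/4; S=5+-75/23·τ+0·τ²+29/23·τ³=6189/1472

  seg 0: a=5 b=-75/23 c=0 d=29/23
  seg 1: a=3 b=12/23 c=87/23 d=-53/23
  seg 2: a=5 b=27/23 c=-72/23 d=12/23
S(1/4) = 6189/1472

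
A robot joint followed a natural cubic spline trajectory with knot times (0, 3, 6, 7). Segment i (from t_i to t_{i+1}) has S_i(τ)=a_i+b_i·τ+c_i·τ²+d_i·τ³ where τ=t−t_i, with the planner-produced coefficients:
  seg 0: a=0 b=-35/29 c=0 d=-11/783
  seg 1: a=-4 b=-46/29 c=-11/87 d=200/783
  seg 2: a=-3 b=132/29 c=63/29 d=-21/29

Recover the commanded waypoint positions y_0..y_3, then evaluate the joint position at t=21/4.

y_0 = S_0(0) = a_0 = 0
y_1 = S_1(0) = a_1 = -4
y_2 = S_2(0) = a_2 = -3
y_3 = S_2(1) = 3
t_q=21/4 is in segment 1 (τ=9/4); S_1(τ)=-2459/464

y_0=0 y_1=-4 y_2=-3 y_3=3
S(21/4) = -2459/464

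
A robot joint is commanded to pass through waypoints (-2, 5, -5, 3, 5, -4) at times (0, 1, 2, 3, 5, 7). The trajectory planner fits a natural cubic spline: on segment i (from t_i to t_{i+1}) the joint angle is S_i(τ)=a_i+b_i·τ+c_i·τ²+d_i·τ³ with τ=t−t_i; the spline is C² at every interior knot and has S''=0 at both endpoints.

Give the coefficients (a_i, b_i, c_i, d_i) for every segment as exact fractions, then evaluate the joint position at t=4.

Δ: Δ0=7, Δ1=-10, Δ2=8, Δ3=1, Δ4=-9/2
row 1: diag=4, rhs=-102; c'=1/4, d'=-51/2
row 2: denom=4−1·1/4=15/4; d'=(108−1·-51/2)/(15/4)=178/5
row 3: denom=6−1·4/15=86/15; d'=(-42−1·178/5)/(86/15)=-582/43
row 4: denom=8−2·15/43=314/43; d'=(-33−2·-582/43)/(314/43)=-255/314
back: M4=-255/314
back: M3=-582/43−15/43·-255/314=-4161/314
back: M2=178/5−4/15·-4161/314=6144/157
back: M1=-51/2−1/4·6144/157=-11079/314
M: M0=0, M1=-11079/314, M2=6144/157, M3=-4161/314, M4=-255/314, M5=0
seg 0: a=-2, c=M0/2=0, d=(M1−M0)/(6·1)=-3693/628, b=Δ0−h0·(2M0+M1)/6=8089/628
seg 1: a=5, c=M1/2=-11079/628, d=(M2−M1)/(6·1)=7789/628, b=Δ1−h1·(2M1+M2)/6=-1495/314
seg 2: a=-5, c=M2/2=3072/157, d=(M3−M2)/(6·1)=-5483/628, b=Δ2−h2·(2M2+M3)/6=-1781/628
seg 3: a=3, c=M3/2=-4161/628, d=(M4−M3)/(6·2)=651/628, b=Δ3−h3·(2M3+M4)/6=3173/314
seg 4: a=5, c=M4/2=-255/628, d=(M5−M4)/(6·2)=85/1256, b=Δ4−h4·(2M4+M5)/6=-1243/314
t_q=4 → seg 3, τ=1; S=3+3173/314·τ+-4161/628·τ²+651/628·τ³=1180/157

  seg 0: a=-2 b=8089/628 c=0 d=-3693/628
  seg 1: a=5 b=-1495/314 c=-11079/628 d=7789/628
  seg 2: a=-5 b=-1781/628 c=3072/157 d=-5483/628
  seg 3: a=3 b=3173/314 c=-4161/628 d=651/628
  seg 4: a=5 b=-1243/314 c=-255/628 d=85/1256
S(4) = 1180/157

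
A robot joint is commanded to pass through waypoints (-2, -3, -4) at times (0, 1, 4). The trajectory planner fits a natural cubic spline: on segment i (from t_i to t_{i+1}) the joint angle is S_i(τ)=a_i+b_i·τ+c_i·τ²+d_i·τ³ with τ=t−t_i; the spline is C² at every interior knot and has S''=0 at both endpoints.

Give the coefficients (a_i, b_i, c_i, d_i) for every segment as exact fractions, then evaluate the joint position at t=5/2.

Δ: Δ0=-1, Δ1=-1/3
row 1: diag=8, rhs=4; c'=3/8, d'=1/2
back: M1=1/2
M: M0=0, M1=1/2, M2=0
seg 0: a=-2, c=M0/2=0, d=(M1−M0)/(6·1)=1/12, b=Δ0−h0·(2M0+M1)/6=-13/12
seg 1: a=-3, c=M1/2=1/4, d=(M2−M1)/(6·3)=-1/36, b=Δ1−h1·(2M1+M2)/6=-5/6
t_q=5/2 → seg 1, τ=3/2; S=-3+-5/6·τ+1/4·τ²+-1/36·τ³=-121/32

  seg 0: a=-2 b=-13/12 c=0 d=1/12
  seg 1: a=-3 b=-5/6 c=1/4 d=-1/36
S(5/2) = -121/32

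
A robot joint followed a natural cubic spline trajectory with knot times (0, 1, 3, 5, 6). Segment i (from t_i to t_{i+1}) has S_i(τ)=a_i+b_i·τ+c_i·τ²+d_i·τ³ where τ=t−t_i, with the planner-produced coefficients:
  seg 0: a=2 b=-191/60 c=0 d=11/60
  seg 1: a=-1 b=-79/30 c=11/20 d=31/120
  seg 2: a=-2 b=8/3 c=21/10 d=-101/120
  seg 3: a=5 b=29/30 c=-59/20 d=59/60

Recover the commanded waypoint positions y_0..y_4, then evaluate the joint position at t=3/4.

y_0=2 y_1=-1 y_2=-2 y_3=5 y_4=4
S(3/4) = -397/1280

y_0 = S_0(0) = a_0 = 2
y_1 = S_1(0) = a_1 = -1
y_2 = S_2(0) = a_2 = -2
y_3 = S_3(0) = a_3 = 5
y_4 = S_3(1) = 4
t_q=3/4 is in segment 0 (τ=3/4); S_0(τ)=-397/1280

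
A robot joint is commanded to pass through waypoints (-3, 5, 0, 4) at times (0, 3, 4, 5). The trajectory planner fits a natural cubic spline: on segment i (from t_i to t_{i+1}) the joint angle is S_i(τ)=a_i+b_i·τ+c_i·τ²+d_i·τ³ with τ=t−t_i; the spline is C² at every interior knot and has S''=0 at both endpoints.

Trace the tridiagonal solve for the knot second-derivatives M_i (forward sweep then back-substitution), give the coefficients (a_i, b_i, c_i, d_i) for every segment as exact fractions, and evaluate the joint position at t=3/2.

  seg 0: a=-3 b=605/93 c=0 d=-119/279
  seg 1: a=5 b=-466/93 c=-119/31 d=358/93
  seg 2: a=0 b=-106/93 c=239/31 d=-239/93
S(3/2) = 1319/248

Δ: Δ0=8/3, Δ1=-5, Δ2=4
row 1: diag=8, rhs=-46; c'=1/8, d'=-23/4
row 2: denom=4−1·1/8=31/8; d'=(54−1·-23/4)/(31/8)=478/31
back: M2=478/31
back: M1=-23/4−1/8·478/31=-238/31
M: M0=0, M1=-238/31, M2=478/31, M3=0
seg 0: a=-3, c=M0/2=0, d=(M1−M0)/(6·3)=-119/279, b=Δ0−h0·(2M0+M1)/6=605/93
seg 1: a=5, c=M1/2=-119/31, d=(M2−M1)/(6·1)=358/93, b=Δ1−h1·(2M1+M2)/6=-466/93
seg 2: a=0, c=M2/2=239/31, d=(M3−M2)/(6·1)=-239/93, b=Δ2−h2·(2M2+M3)/6=-106/93
t_q=3/2 → seg 0, τ=3/2; S=-3+605/93·τ+0·τ²+-119/279·τ³=1319/248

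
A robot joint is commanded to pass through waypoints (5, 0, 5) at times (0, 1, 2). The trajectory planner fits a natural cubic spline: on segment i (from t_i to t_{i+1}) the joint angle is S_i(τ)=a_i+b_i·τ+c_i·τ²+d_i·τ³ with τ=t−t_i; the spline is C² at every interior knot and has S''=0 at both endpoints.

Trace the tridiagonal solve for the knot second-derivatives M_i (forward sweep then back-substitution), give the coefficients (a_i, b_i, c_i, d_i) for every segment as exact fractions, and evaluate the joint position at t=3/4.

Δ: Δ0=-5, Δ1=5
row 1: diag=4, rhs=60; c'=1/4, d'=15
back: M1=15
M: M0=0, M1=15, M2=0
seg 0: a=5, c=M0/2=0, d=(M1−M0)/(6·1)=5/2, b=Δ0−h0·(2M0+M1)/6=-15/2
seg 1: a=0, c=M1/2=15/2, d=(M2−M1)/(6·1)=-5/2, b=Δ1−h1·(2M1+M2)/6=0
t_q=3/4 → seg 0, τ=3/4; S=5+-15/2·τ+0·τ²+5/2·τ³=55/128

  seg 0: a=5 b=-15/2 c=0 d=5/2
  seg 1: a=0 b=0 c=15/2 d=-5/2
S(3/4) = 55/128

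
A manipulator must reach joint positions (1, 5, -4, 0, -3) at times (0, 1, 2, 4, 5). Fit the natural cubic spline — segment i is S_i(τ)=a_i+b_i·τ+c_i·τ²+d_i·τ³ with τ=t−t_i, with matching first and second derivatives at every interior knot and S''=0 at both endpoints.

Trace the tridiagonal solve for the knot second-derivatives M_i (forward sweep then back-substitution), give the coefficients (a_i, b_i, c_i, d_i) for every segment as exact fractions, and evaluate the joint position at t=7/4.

Δ: Δ0=4, Δ1=-9, Δ2=2, Δ3=-3
row 1: diag=4, rhs=-78; c'=1/4, d'=-39/2
row 2: denom=6−1·1/4=23/4; d'=(66−1·-39/2)/(23/4)=342/23
row 3: denom=6−2·8/23=122/23; d'=(-30−2·342/23)/(122/23)=-687/61
back: M3=-687/61
back: M2=342/23−8/23·-687/61=1146/61
back: M1=-39/2−1/4·1146/61=-1476/61
M: M0=0, M1=-1476/61, M2=1146/61, M3=-687/61, M4=0
seg 0: a=1, c=M0/2=0, d=(M1−M0)/(6·1)=-246/61, b=Δ0−h0·(2M0+M1)/6=490/61
seg 1: a=5, c=M1/2=-738/61, d=(M2−M1)/(6·1)=437/61, b=Δ1−h1·(2M1+M2)/6=-248/61
seg 2: a=-4, c=M2/2=573/61, d=(M3−M2)/(6·2)=-611/244, b=Δ2−h2·(2M2+M3)/6=-413/61
seg 3: a=0, c=M3/2=-687/122, d=(M4−M3)/(6·1)=229/122, b=Δ3−h3·(2M3+M4)/6=46/61
t_q=7/4 → seg 1, τ=3/4; S=5+-248/61·τ+-738/61·τ²+437/61·τ³=-7153/3904

  seg 0: a=1 b=490/61 c=0 d=-246/61
  seg 1: a=5 b=-248/61 c=-738/61 d=437/61
  seg 2: a=-4 b=-413/61 c=573/61 d=-611/244
  seg 3: a=0 b=46/61 c=-687/122 d=229/122
S(7/4) = -7153/3904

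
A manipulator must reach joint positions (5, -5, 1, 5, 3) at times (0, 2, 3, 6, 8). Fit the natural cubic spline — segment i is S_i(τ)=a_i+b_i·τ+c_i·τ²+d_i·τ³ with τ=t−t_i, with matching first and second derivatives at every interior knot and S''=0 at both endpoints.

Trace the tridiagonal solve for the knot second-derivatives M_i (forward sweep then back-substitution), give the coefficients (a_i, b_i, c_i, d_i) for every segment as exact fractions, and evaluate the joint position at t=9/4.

  seg 0: a=5 b=-2791/312 c=0 d=1231/1248
  seg 1: a=-5 b=451/156 c=1231/208 d=-1753/624
  seg 2: a=1 b=3931/624 c=-261/104 d=41/144
  seg 3: a=5 b=-167/156 c=11/208 d=-11/1248
S(9/4) = -52599/13312

Δ: Δ0=-5, Δ1=6, Δ2=4/3, Δ3=-1
row 1: diag=6, rhs=66; c'=1/6, d'=11
row 2: denom=8−1·1/6=47/6; d'=(-28−1·11)/(47/6)=-234/47
row 3: denom=10−3·18/47=416/47; d'=(-14−3·-234/47)/(416/47)=11/104
back: M3=11/104
back: M2=-234/47−18/47·11/104=-261/52
back: M1=11−1/6·-261/52=1231/104
M: M0=0, M1=1231/104, M2=-261/52, M3=11/104, M4=0
seg 0: a=5, c=M0/2=0, d=(M1−M0)/(6·2)=1231/1248, b=Δ0−h0·(2M0+M1)/6=-2791/312
seg 1: a=-5, c=M1/2=1231/208, d=(M2−M1)/(6·1)=-1753/624, b=Δ1−h1·(2M1+M2)/6=451/156
seg 2: a=1, c=M2/2=-261/104, d=(M3−M2)/(6·3)=41/144, b=Δ2−h2·(2M2+M3)/6=3931/624
seg 3: a=5, c=M3/2=11/208, d=(M4−M3)/(6·2)=-11/1248, b=Δ3−h3·(2M3+M4)/6=-167/156
t_q=9/4 → seg 1, τ=1/4; S=-5+451/156·τ+1231/208·τ²+-1753/624·τ³=-52599/13312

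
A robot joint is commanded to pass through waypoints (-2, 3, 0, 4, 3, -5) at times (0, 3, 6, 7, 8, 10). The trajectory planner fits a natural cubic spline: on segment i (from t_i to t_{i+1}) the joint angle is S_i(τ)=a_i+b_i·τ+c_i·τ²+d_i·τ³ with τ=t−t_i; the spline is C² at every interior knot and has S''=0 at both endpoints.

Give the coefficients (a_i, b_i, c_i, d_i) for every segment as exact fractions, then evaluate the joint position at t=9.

Δ: Δ0=5/3, Δ1=-1, Δ2=4, Δ3=-1, Δ4=-4
row 1: diag=12, rhs=-16; c'=1/4, d'=-4/3
row 2: denom=8−3·1/4=29/4; d'=(30−3·-4/3)/(29/4)=136/29
row 3: denom=4−1·4/29=112/29; d'=(-30−1·136/29)/(112/29)=-503/56
row 4: denom=6−1·29/112=643/112; d'=(-18−1·-503/56)/(643/112)=-1010/643
back: M4=-1010/643
back: M3=-503/56−29/112·-1010/643=-5514/643
back: M2=136/29−4/29·-5514/643=3776/643
back: M1=-4/3−1/4·3776/643=-5404/1929
M: M0=0, M1=-5404/1929, M2=3776/643, M3=-5514/643, M4=-1010/643, M5=0
seg 0: a=-2, c=M0/2=0, d=(M1−M0)/(6·3)=-2702/17361, b=Δ0−h0·(2M0+M1)/6=5917/1929
seg 1: a=3, c=M1/2=-2702/1929, d=(M2−M1)/(6·3)=8366/17361, b=Δ1−h1·(2M1+M2)/6=-2189/1929
seg 2: a=0, c=M2/2=1888/643, d=(M3−M2)/(6·1)=-4645/1929, b=Δ2−h2·(2M2+M3)/6=6697/1929
seg 3: a=4, c=M3/2=-2757/643, d=(M4−M3)/(6·1)=2252/1929, b=Δ3−h3·(2M3+M4)/6=4090/1929
seg 4: a=3, c=M4/2=-505/643, d=(M5−M4)/(6·2)=505/3858, b=Δ4−h4·(2M4+M5)/6=-5696/1929
t_q=9 → seg 4, τ=1; S=3+-5696/1929·τ+-505/643·τ²+505/3858·τ³=-781/1286

  seg 0: a=-2 b=5917/1929 c=0 d=-2702/17361
  seg 1: a=3 b=-2189/1929 c=-2702/1929 d=8366/17361
  seg 2: a=0 b=6697/1929 c=1888/643 d=-4645/1929
  seg 3: a=4 b=4090/1929 c=-2757/643 d=2252/1929
  seg 4: a=3 b=-5696/1929 c=-505/643 d=505/3858
S(9) = -781/1286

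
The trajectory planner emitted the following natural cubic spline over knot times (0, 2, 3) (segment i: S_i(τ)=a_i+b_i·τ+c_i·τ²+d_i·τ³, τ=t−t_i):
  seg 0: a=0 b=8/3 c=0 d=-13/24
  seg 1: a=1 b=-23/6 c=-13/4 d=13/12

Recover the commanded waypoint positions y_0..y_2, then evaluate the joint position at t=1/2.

y_0=0 y_1=1 y_2=-5
S(1/2) = 81/64

y_0 = S_0(0) = a_0 = 0
y_1 = S_1(0) = a_1 = 1
y_2 = S_1(1) = -5
t_q=1/2 is in segment 0 (τ=1/2); S_0(τ)=81/64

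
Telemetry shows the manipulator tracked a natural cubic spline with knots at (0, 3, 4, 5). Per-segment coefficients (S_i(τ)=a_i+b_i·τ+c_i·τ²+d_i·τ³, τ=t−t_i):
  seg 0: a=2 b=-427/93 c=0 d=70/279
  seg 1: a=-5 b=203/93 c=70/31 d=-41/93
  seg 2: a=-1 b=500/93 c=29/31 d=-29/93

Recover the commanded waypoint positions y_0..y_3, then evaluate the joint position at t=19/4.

y_0 = S_0(0) = a_0 = 2
y_1 = S_1(0) = a_1 = -5
y_2 = S_2(0) = a_2 = -1
y_3 = S_2(1) = 5
t_q=19/4 is in segment 2 (τ=3/4); S_2(τ)=6799/1984

y_0=2 y_1=-5 y_2=-1 y_3=5
S(19/4) = 6799/1984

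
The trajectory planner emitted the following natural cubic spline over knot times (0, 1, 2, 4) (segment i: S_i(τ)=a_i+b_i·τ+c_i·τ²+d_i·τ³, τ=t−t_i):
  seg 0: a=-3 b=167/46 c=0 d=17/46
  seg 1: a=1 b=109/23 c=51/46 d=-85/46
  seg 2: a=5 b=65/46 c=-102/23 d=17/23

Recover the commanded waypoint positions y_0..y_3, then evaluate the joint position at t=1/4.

y_0=-3 y_1=1 y_2=5 y_3=-4
S(1/4) = -6143/2944

y_0 = S_0(0) = a_0 = -3
y_1 = S_1(0) = a_1 = 1
y_2 = S_2(0) = a_2 = 5
y_3 = S_2(2) = -4
t_q=1/4 is in segment 0 (τ=1/4); S_0(τ)=-6143/2944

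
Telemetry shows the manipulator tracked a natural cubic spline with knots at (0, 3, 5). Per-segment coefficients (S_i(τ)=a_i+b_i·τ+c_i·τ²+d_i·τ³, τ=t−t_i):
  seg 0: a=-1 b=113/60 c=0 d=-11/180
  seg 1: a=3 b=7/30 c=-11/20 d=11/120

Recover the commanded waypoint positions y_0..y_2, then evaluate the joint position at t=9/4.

y_0=-1 y_1=3 y_2=2
S(9/4) = 3253/1280

y_0 = S_0(0) = a_0 = -1
y_1 = S_1(0) = a_1 = 3
y_2 = S_1(2) = 2
t_q=9/4 is in segment 0 (τ=9/4); S_0(τ)=3253/1280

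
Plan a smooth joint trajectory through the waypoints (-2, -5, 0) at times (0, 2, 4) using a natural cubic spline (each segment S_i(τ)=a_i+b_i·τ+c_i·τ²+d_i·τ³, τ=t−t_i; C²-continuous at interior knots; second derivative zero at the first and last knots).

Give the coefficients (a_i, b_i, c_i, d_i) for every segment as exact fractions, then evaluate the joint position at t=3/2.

Δ: Δ0=-3/2, Δ1=5/2
row 1: diag=8, rhs=24; c'=1/4, d'=3
back: M1=3
M: M0=0, M1=3, M2=0
seg 0: a=-2, c=M0/2=0, d=(M1−M0)/(6·2)=1/4, b=Δ0−h0·(2M0+M1)/6=-5/2
seg 1: a=-5, c=M1/2=3/2, d=(M2−M1)/(6·2)=-1/4, b=Δ1−h1·(2M1+M2)/6=1/2
t_q=3/2 → seg 0, τ=3/2; S=-2+-5/2·τ+0·τ²+1/4·τ³=-157/32

  seg 0: a=-2 b=-5/2 c=0 d=1/4
  seg 1: a=-5 b=1/2 c=3/2 d=-1/4
S(3/2) = -157/32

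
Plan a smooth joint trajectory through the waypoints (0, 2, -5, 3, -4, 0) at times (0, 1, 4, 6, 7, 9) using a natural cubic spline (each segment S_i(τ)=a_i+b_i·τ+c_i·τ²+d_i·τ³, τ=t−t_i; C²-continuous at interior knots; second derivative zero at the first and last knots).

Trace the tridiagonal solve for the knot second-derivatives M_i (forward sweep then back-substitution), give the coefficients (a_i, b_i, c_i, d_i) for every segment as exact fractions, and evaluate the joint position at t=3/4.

Δ: Δ0=2, Δ1=-7/3, Δ2=4, Δ3=-7, Δ4=2
row 1: diag=8, rhs=-26; c'=3/8, d'=-13/4
row 2: denom=10−3·3/8=71/8; d'=(38−3·-13/4)/(71/8)=382/71
row 3: denom=6−2·16/71=394/71; d'=(-66−2·382/71)/(394/71)=-2725/197
row 4: denom=6−1·71/394=2293/394; d'=(54−1·-2725/197)/(2293/394)=26726/2293
back: M4=26726/2293
back: M3=-2725/197−71/394·26726/2293=-36534/2293
back: M2=382/71−16/71·-36534/2293=20570/2293
back: M1=-13/4−3/8·20570/2293=-15166/2293
M: M0=0, M1=-15166/2293, M2=20570/2293, M3=-36534/2293, M4=26726/2293, M5=0
seg 0: a=0, c=M0/2=0, d=(M1−M0)/(6·1)=-7583/6879, b=Δ0−h0·(2M0+M1)/6=21341/6879
seg 1: a=2, c=M1/2=-7583/2293, d=(M2−M1)/(6·3)=5956/6879, b=Δ1−h1·(2M1+M2)/6=-1408/6879
seg 2: a=-5, c=M2/2=10285/2293, d=(M3−M2)/(6·2)=-14276/6879, b=Δ2−h2·(2M2+M3)/6=22910/6879
seg 3: a=3, c=M3/2=-18267/2293, d=(M4−M3)/(6·1)=31630/6879, b=Δ3−h3·(2M3+M4)/6=-24982/6879
seg 4: a=-4, c=M4/2=13363/2293, d=(M5−M4)/(6·2)=-13363/13758, b=Δ4−h4·(2M4+M5)/6=-39694/6879
t_q=3/4 → seg 0, τ=3/4; S=0+21341/6879·τ+0·τ²+-7583/6879·τ³=273209/146752

  seg 0: a=0 b=21341/6879 c=0 d=-7583/6879
  seg 1: a=2 b=-1408/6879 c=-7583/2293 d=5956/6879
  seg 2: a=-5 b=22910/6879 c=10285/2293 d=-14276/6879
  seg 3: a=3 b=-24982/6879 c=-18267/2293 d=31630/6879
  seg 4: a=-4 b=-39694/6879 c=13363/2293 d=-13363/13758
S(3/4) = 273209/146752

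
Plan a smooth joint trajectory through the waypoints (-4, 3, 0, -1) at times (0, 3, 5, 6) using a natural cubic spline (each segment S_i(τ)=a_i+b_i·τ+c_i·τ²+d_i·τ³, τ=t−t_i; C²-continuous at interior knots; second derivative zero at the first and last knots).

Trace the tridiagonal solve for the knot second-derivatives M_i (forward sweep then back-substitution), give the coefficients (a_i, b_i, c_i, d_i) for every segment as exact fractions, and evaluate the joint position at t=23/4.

  seg 0: a=-4 b=76/21 c=0 d=-1/7
  seg 1: a=3 b=-5/21 c=-9/7 d=55/168
  seg 2: a=0 b=-61/42 c=19/28 d=-19/84
S(23/4) = -1439/1792

Δ: Δ0=7/3, Δ1=-3/2, Δ2=-1
row 1: diag=10, rhs=-23; c'=1/5, d'=-23/10
row 2: denom=6−2·1/5=28/5; d'=(3−2·-23/10)/(28/5)=19/14
back: M2=19/14
back: M1=-23/10−1/5·19/14=-18/7
M: M0=0, M1=-18/7, M2=19/14, M3=0
seg 0: a=-4, c=M0/2=0, d=(M1−M0)/(6·3)=-1/7, b=Δ0−h0·(2M0+M1)/6=76/21
seg 1: a=3, c=M1/2=-9/7, d=(M2−M1)/(6·2)=55/168, b=Δ1−h1·(2M1+M2)/6=-5/21
seg 2: a=0, c=M2/2=19/28, d=(M3−M2)/(6·1)=-19/84, b=Δ2−h2·(2M2+M3)/6=-61/42
t_q=23/4 → seg 2, τ=3/4; S=0+-61/42·τ+19/28·τ²+-19/84·τ³=-1439/1792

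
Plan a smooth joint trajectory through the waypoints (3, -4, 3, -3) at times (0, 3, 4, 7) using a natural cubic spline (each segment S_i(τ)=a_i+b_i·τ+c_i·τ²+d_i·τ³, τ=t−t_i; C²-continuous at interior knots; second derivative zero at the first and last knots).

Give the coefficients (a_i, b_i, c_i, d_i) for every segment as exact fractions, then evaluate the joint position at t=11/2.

  seg 0: a=3 b=-398/63 c=0 d=251/567
  seg 1: a=-4 b=355/63 c=251/63 d=-55/21
  seg 2: a=3 b=362/63 c=-244/63 d=244/567
S(11/2) = 61/14

Δ: Δ0=-7/3, Δ1=7, Δ2=-2
row 1: diag=8, rhs=56; c'=1/8, d'=7
row 2: denom=8−1·1/8=63/8; d'=(-54−1·7)/(63/8)=-488/63
back: M2=-488/63
back: M1=7−1/8·-488/63=502/63
M: M0=0, M1=502/63, M2=-488/63, M3=0
seg 0: a=3, c=M0/2=0, d=(M1−M0)/(6·3)=251/567, b=Δ0−h0·(2M0+M1)/6=-398/63
seg 1: a=-4, c=M1/2=251/63, d=(M2−M1)/(6·1)=-55/21, b=Δ1−h1·(2M1+M2)/6=355/63
seg 2: a=3, c=M2/2=-244/63, d=(M3−M2)/(6·3)=244/567, b=Δ2−h2·(2M2+M3)/6=362/63
t_q=11/2 → seg 2, τ=3/2; S=3+362/63·τ+-244/63·τ²+244/567·τ³=61/14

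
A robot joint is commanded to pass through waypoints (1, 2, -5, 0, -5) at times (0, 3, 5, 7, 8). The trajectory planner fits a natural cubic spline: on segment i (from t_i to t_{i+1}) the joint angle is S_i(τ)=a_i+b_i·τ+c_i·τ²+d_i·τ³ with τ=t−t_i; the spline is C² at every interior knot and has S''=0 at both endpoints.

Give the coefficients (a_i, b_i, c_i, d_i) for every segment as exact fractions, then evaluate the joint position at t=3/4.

Δ: Δ0=1/3, Δ1=-7/2, Δ2=5/2, Δ3=-5
row 1: diag=10, rhs=-23; c'=1/5, d'=-23/10
row 2: denom=8−2·1/5=38/5; d'=(36−2·-23/10)/(38/5)=203/38
row 3: denom=6−2·5/19=104/19; d'=(-45−2·203/38)/(104/19)=-529/52
back: M3=-529/52
back: M2=203/38−5/19·-529/52=417/52
back: M1=-23/10−1/5·417/52=-203/52
M: M0=0, M1=-203/52, M2=417/52, M3=-529/52, M4=0
seg 0: a=1, c=M0/2=0, d=(M1−M0)/(6·3)=-203/936, b=Δ0−h0·(2M0+M1)/6=713/312
seg 1: a=2, c=M1/2=-203/104, d=(M2−M1)/(6·2)=155/156, b=Δ1−h1·(2M1+M2)/6=-557/156
seg 2: a=-5, c=M2/2=417/104, d=(M3−M2)/(6·2)=-473/312, b=Δ2−h2·(2M2+M3)/6=85/156
seg 3: a=0, c=M3/2=-529/104, d=(M4−M3)/(6·1)=529/312, b=Δ3−h3·(2M3+M4)/6=-251/156
t_q=3/4 → seg 0, τ=3/4; S=1+713/312·τ+0·τ²+-203/936·τ³=17455/6656

  seg 0: a=1 b=713/312 c=0 d=-203/936
  seg 1: a=2 b=-557/156 c=-203/104 d=155/156
  seg 2: a=-5 b=85/156 c=417/104 d=-473/312
  seg 3: a=0 b=-251/156 c=-529/104 d=529/312
S(3/4) = 17455/6656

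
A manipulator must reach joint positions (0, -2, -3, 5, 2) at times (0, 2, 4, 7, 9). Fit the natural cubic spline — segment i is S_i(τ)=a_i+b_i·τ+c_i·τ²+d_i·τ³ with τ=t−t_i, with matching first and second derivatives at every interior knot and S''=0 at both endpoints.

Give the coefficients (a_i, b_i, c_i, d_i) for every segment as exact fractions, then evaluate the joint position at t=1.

Δ: Δ0=-1, Δ1=-1/2, Δ2=8/3, Δ3=-3/2
row 1: diag=8, rhs=3; c'=1/4, d'=3/8
row 2: denom=10−2·1/4=19/2; d'=(19−2·3/8)/(19/2)=73/38
row 3: denom=10−3·6/19=172/19; d'=(-25−3·73/38)/(172/19)=-1169/344
back: M3=-1169/344
back: M2=73/38−6/19·-1169/344=515/172
back: M1=3/8−1/4·515/172=-257/688
M: M0=0, M1=-257/688, M2=515/172, M3=-1169/344, M4=0
seg 0: a=0, c=M0/2=0, d=(M1−M0)/(6·2)=-257/8256, b=Δ0−h0·(2M0+M1)/6=-1807/2064
seg 1: a=-2, c=M1/2=-257/1376, d=(M2−M1)/(6·2)=2317/8256, b=Δ1−h1·(2M1+M2)/6=-1289/1032
seg 2: a=-3, c=M2/2=515/344, d=(M3−M2)/(6·3)=-733/2064, b=Δ2−h2·(2M2+M3)/6=2831/2064
seg 3: a=5, c=M3/2=-1169/688, d=(M4−M3)/(6·2)=1169/4128, b=Δ3−h3·(2M3+M4)/6=395/516
t_q=1 → seg 0, τ=1; S=0+-1807/2064·τ+0·τ²+-257/8256·τ³=-2495/2752

  seg 0: a=0 b=-1807/2064 c=0 d=-257/8256
  seg 1: a=-2 b=-1289/1032 c=-257/1376 d=2317/8256
  seg 2: a=-3 b=2831/2064 c=515/344 d=-733/2064
  seg 3: a=5 b=395/516 c=-1169/688 d=1169/4128
S(1) = -2495/2752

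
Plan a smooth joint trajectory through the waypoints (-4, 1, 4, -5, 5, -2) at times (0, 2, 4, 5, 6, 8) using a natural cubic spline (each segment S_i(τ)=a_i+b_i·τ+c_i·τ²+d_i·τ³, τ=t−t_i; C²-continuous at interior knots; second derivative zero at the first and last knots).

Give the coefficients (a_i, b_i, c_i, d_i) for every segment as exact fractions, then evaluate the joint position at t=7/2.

  seg 0: a=-4 b=599/482 c=0 d=303/964
  seg 1: a=1 b=2417/482 c=909/482 d=-439/241
  seg 2: a=4 b=-4483/482 c=-4359/482 d=2252/241
  seg 3: a=-5 b=311/482 c=9153/482 d=-2322/241
  seg 4: a=5 b=4685/482 c=-4779/482 d=1593/964
S(7/2) = 6379/964

Δ: Δ0=5/2, Δ1=3/2, Δ2=-9, Δ3=10, Δ4=-7/2
row 1: diag=8, rhs=-6; c'=1/4, d'=-3/4
row 2: denom=6−2·1/4=11/2; d'=(-63−2·-3/4)/(11/2)=-123/11
row 3: denom=4−1·2/11=42/11; d'=(114−1·-123/11)/(42/11)=459/14
row 4: denom=6−1·11/42=241/42; d'=(-81−1·459/14)/(241/42)=-4779/241
back: M4=-4779/241
back: M3=459/14−11/42·-4779/241=9153/241
back: M2=-123/11−2/11·9153/241=-4359/241
back: M1=-3/4−1/4·-4359/241=909/241
M: M0=0, M1=909/241, M2=-4359/241, M3=9153/241, M4=-4779/241, M5=0
seg 0: a=-4, c=M0/2=0, d=(M1−M0)/(6·2)=303/964, b=Δ0−h0·(2M0+M1)/6=599/482
seg 1: a=1, c=M1/2=909/482, d=(M2−M1)/(6·2)=-439/241, b=Δ1−h1·(2M1+M2)/6=2417/482
seg 2: a=4, c=M2/2=-4359/482, d=(M3−M2)/(6·1)=2252/241, b=Δ2−h2·(2M2+M3)/6=-4483/482
seg 3: a=-5, c=M3/2=9153/482, d=(M4−M3)/(6·1)=-2322/241, b=Δ3−h3·(2M3+M4)/6=311/482
seg 4: a=5, c=M4/2=-4779/482, d=(M5−M4)/(6·2)=1593/964, b=Δ4−h4·(2M4+M5)/6=4685/482
t_q=7/2 → seg 1, τ=3/2; S=1+2417/482·τ+909/482·τ²+-439/241·τ³=6379/964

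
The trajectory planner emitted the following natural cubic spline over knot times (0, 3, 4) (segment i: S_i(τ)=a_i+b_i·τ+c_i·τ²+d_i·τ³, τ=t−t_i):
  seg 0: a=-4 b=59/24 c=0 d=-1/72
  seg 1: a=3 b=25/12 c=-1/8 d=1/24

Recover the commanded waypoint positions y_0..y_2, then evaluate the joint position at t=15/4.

y_0=-4 y_1=3 y_2=5
S(15/4) = 2309/512

y_0 = S_0(0) = a_0 = -4
y_1 = S_1(0) = a_1 = 3
y_2 = S_1(1) = 5
t_q=15/4 is in segment 1 (τ=3/4); S_1(τ)=2309/512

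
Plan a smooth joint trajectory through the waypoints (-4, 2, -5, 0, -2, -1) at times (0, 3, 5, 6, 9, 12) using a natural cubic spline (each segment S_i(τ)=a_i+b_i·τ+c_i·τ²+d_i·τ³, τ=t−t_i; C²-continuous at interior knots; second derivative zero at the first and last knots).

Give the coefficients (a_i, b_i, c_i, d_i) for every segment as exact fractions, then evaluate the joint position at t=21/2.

Δ: Δ0=2, Δ1=-7/2, Δ2=5, Δ3=-2/3, Δ4=1/3
row 1: diag=10, rhs=-33; c'=1/5, d'=-33/10
row 2: denom=6−2·1/5=28/5; d'=(51−2·-33/10)/(28/5)=72/7
row 3: denom=8−1·5/28=219/28; d'=(-34−1·72/7)/(219/28)=-1240/219
row 4: denom=12−3·28/73=792/73; d'=(6−3·-1240/219)/(792/73)=839/396
back: M4=839/396
back: M3=-1240/219−28/73·839/396=-641/99
back: M2=72/7−5/28·-641/99=4531/396
back: M1=-33/10−1/5·4531/396=-2213/396
M: M0=0, M1=-2213/396, M2=4531/396, M3=-641/99, M4=839/396, M5=0
seg 0: a=-4, c=M0/2=0, d=(M1−M0)/(6·3)=-2213/7128, b=Δ0−h0·(2M0+M1)/6=3797/792
seg 1: a=2, c=M1/2=-2213/792, d=(M2−M1)/(6·2)=281/198, b=Δ1−h1·(2M1+M2)/6=-1421/396
seg 2: a=-5, c=M2/2=4531/792, d=(M3−M2)/(6·1)=-215/72, b=Δ2−h2·(2M2+M3)/6=299/132
seg 3: a=0, c=M3/2=-641/198, d=(M4−M3)/(6·3)=3403/7128, b=Δ3−h3·(2M3+M4)/6=3761/792
seg 4: a=-2, c=M4/2=839/792, d=(M5−M4)/(6·3)=-839/7128, b=Δ4−h4·(2M4+M5)/6=-707/396
t_q=21/2 → seg 4, τ=3/2; S=-2+-707/396·τ+839/792·τ²+-839/7128·τ³=-1895/704

  seg 0: a=-4 b=3797/792 c=0 d=-2213/7128
  seg 1: a=2 b=-1421/396 c=-2213/792 d=281/198
  seg 2: a=-5 b=299/132 c=4531/792 d=-215/72
  seg 3: a=0 b=3761/792 c=-641/198 d=3403/7128
  seg 4: a=-2 b=-707/396 c=839/792 d=-839/7128
S(21/2) = -1895/704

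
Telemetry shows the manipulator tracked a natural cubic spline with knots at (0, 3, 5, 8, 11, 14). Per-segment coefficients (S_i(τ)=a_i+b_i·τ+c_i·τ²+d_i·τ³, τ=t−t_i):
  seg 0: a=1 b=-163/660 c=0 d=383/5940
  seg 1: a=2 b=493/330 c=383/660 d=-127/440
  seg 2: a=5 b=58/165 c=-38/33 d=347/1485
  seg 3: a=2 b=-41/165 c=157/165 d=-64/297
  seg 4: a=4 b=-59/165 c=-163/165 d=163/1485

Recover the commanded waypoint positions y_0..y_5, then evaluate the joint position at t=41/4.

y_0=1 y_1=2 y_2=5 y_3=2 y_4=4 y_5=-3
S(41/4) = 3347/880

y_0 = S_0(0) = a_0 = 1
y_1 = S_1(0) = a_1 = 2
y_2 = S_2(0) = a_2 = 5
y_3 = S_3(0) = a_3 = 2
y_4 = S_4(0) = a_4 = 4
y_5 = S_4(3) = -3
t_q=41/4 is in segment 3 (τ=9/4); S_3(τ)=3347/880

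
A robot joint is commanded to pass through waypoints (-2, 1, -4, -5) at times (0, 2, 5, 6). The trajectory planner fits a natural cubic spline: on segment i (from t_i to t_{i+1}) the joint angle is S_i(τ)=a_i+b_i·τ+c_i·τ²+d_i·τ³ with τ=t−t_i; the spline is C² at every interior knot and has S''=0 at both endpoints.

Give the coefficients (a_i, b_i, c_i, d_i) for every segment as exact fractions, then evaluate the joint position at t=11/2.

  seg 0: a=-2 b=967/426 c=0 d=-41/213
  seg 1: a=1 b=-17/426 c=-82/71 d=29/142
  seg 2: a=-4 b=-310/213 c=97/142 d=-97/426
S(11/2) = -5209/1136

Δ: Δ0=3/2, Δ1=-5/3, Δ2=-1
row 1: diag=10, rhs=-19; c'=3/10, d'=-19/10
row 2: denom=8−3·3/10=71/10; d'=(4−3·-19/10)/(71/10)=97/71
back: M2=97/71
back: M1=-19/10−3/10·97/71=-164/71
M: M0=0, M1=-164/71, M2=97/71, M3=0
seg 0: a=-2, c=M0/2=0, d=(M1−M0)/(6·2)=-41/213, b=Δ0−h0·(2M0+M1)/6=967/426
seg 1: a=1, c=M1/2=-82/71, d=(M2−M1)/(6·3)=29/142, b=Δ1−h1·(2M1+M2)/6=-17/426
seg 2: a=-4, c=M2/2=97/142, d=(M3−M2)/(6·1)=-97/426, b=Δ2−h2·(2M2+M3)/6=-310/213
t_q=11/2 → seg 2, τ=1/2; S=-4+-310/213·τ+97/142·τ²+-97/426·τ³=-5209/1136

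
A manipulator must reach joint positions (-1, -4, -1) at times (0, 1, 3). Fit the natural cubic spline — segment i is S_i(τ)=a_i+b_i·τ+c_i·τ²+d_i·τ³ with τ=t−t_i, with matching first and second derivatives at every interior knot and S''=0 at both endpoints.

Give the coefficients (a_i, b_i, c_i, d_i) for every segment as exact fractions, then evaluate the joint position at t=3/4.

  seg 0: a=-1 b=-15/4 c=0 d=3/4
  seg 1: a=-4 b=-3/2 c=9/4 d=-3/8
S(3/4) = -895/256

Δ: Δ0=-3, Δ1=3/2
row 1: diag=6, rhs=27; c'=1/3, d'=9/2
back: M1=9/2
M: M0=0, M1=9/2, M2=0
seg 0: a=-1, c=M0/2=0, d=(M1−M0)/(6·1)=3/4, b=Δ0−h0·(2M0+M1)/6=-15/4
seg 1: a=-4, c=M1/2=9/4, d=(M2−M1)/(6·2)=-3/8, b=Δ1−h1·(2M1+M2)/6=-3/2
t_q=3/4 → seg 0, τ=3/4; S=-1+-15/4·τ+0·τ²+3/4·τ³=-895/256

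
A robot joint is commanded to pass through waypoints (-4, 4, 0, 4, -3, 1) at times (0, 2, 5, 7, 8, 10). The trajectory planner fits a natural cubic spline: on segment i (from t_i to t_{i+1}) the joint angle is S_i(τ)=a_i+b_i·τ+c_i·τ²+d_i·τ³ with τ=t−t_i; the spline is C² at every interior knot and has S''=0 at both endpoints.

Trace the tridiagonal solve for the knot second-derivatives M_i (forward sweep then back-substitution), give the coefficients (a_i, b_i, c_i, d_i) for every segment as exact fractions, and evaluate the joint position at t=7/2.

  seg 0: a=-4 b=10028/1767 c=0 d=-740/1767
  seg 1: a=4 b=1148/1767 c=-1480/589 d=3272/5301
  seg 2: a=0 b=3956/1767 c=1792/589 d=-5587/3534
  seg 3: a=4 b=-8062/1767 c=-3795/589 d=7078/1767
  seg 4: a=-3 b=-9598/1767 c=3283/589 d=-3283/3534
S(7/2) = 827/589

Δ: Δ0=4, Δ1=-4/3, Δ2=2, Δ3=-7, Δ4=2
row 1: diag=10, rhs=-32; c'=3/10, d'=-16/5
row 2: denom=10−3·3/10=91/10; d'=(20−3·-16/5)/(91/10)=296/91
row 3: denom=6−2·20/91=506/91; d'=(-54−2·296/91)/(506/91)=-2753/253
row 4: denom=6−1·91/506=2945/506; d'=(54−1·-2753/253)/(2945/506)=6566/589
back: M4=6566/589
back: M3=-2753/253−91/506·6566/589=-7590/589
back: M2=296/91−20/91·-7590/589=3584/589
back: M1=-16/5−3/10·3584/589=-2960/589
M: M0=0, M1=-2960/589, M2=3584/589, M3=-7590/589, M4=6566/589, M5=0
seg 0: a=-4, c=M0/2=0, d=(M1−M0)/(6·2)=-740/1767, b=Δ0−h0·(2M0+M1)/6=10028/1767
seg 1: a=4, c=M1/2=-1480/589, d=(M2−M1)/(6·3)=3272/5301, b=Δ1−h1·(2M1+M2)/6=1148/1767
seg 2: a=0, c=M2/2=1792/589, d=(M3−M2)/(6·2)=-5587/3534, b=Δ2−h2·(2M2+M3)/6=3956/1767
seg 3: a=4, c=M3/2=-3795/589, d=(M4−M3)/(6·1)=7078/1767, b=Δ3−h3·(2M3+M4)/6=-8062/1767
seg 4: a=-3, c=M4/2=3283/589, d=(M5−M4)/(6·2)=-3283/3534, b=Δ4−h4·(2M4+M5)/6=-9598/1767
t_q=7/2 → seg 1, τ=3/2; S=4+1148/1767·τ+-1480/589·τ²+3272/5301·τ³=827/589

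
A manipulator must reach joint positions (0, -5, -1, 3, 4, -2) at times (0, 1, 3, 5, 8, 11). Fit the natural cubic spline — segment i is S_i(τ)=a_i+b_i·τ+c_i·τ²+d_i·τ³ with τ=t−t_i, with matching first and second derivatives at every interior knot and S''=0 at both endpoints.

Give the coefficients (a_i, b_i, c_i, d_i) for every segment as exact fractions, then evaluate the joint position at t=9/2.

Δ: Δ0=-5, Δ1=2, Δ2=2, Δ3=1/3, Δ4=-2
row 1: diag=6, rhs=42; c'=1/3, d'=7
row 2: denom=8−2·1/3=22/3; d'=(0−2·7)/(22/3)=-21/11
row 3: denom=10−2·3/11=104/11; d'=(-10−2·-21/11)/(104/11)=-17/26
row 4: denom=12−3·33/104=1149/104; d'=(-14−3·-17/26)/(1149/104)=-1252/1149
back: M4=-1252/1149
back: M3=-17/26−33/104·-1252/1149=-118/383
back: M2=-21/11−3/11·-118/383=-699/383
back: M1=7−1/3·-699/383=2914/383
M: M0=0, M1=2914/383, M2=-699/383, M3=-118/383, M4=-1252/1149, M5=0
seg 0: a=0, c=M0/2=0, d=(M1−M0)/(6·1)=1457/1149, b=Δ0−h0·(2M0+M1)/6=-7202/1149
seg 1: a=-5, c=M1/2=1457/383, d=(M2−M1)/(6·2)=-3613/4596, b=Δ1−h1·(2M1+M2)/6=-2831/1149
seg 2: a=-1, c=M2/2=-699/766, d=(M3−M2)/(6·2)=581/4596, b=Δ2−h2·(2M2+M3)/6=3814/1149
seg 3: a=3, c=M3/2=-59/383, d=(M4−M3)/(6·3)=-449/10341, b=Δ3−h3·(2M3+M4)/6=1363/1149
seg 4: a=4, c=M4/2=-626/1149, d=(M5−M4)/(6·3)=626/10341, b=Δ4−h4·(2M4+M5)/6=-1046/1149
t_q=9/2 → seg 2, τ=3/2; S=-1+3814/1149·τ+-699/766·τ²+581/4596·τ³=28833/12256

  seg 0: a=0 b=-7202/1149 c=0 d=1457/1149
  seg 1: a=-5 b=-2831/1149 c=1457/383 d=-3613/4596
  seg 2: a=-1 b=3814/1149 c=-699/766 d=581/4596
  seg 3: a=3 b=1363/1149 c=-59/383 d=-449/10341
  seg 4: a=4 b=-1046/1149 c=-626/1149 d=626/10341
S(9/2) = 28833/12256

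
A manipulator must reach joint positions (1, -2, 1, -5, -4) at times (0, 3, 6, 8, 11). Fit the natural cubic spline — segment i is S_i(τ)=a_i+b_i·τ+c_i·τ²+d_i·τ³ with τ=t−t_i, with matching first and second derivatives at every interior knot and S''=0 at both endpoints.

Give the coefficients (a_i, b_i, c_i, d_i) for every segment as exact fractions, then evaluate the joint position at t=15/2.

  seg 0: a=1 b=-343/177 c=0 d=166/1593
  seg 1: a=-2 b=155/177 c=166/177 d=-476/1593
  seg 2: a=1 b=-277/177 c=-310/177 d=61/118
  seg 3: a=-5 b=-419/177 c=239/177 d=-239/1593
S(15/2) = -3345/944

Δ: Δ0=-1, Δ1=1, Δ2=-3, Δ3=1/3
row 1: diag=12, rhs=12; c'=1/4, d'=1
row 2: denom=10−3·1/4=37/4; d'=(-24−3·1)/(37/4)=-108/37
row 3: denom=10−2·8/37=354/37; d'=(20−2·-108/37)/(354/37)=478/177
back: M3=478/177
back: M2=-108/37−8/37·478/177=-620/177
back: M1=1−1/4·-620/177=332/177
M: M0=0, M1=332/177, M2=-620/177, M3=478/177, M4=0
seg 0: a=1, c=M0/2=0, d=(M1−M0)/(6·3)=166/1593, b=Δ0−h0·(2M0+M1)/6=-343/177
seg 1: a=-2, c=M1/2=166/177, d=(M2−M1)/(6·3)=-476/1593, b=Δ1−h1·(2M1+M2)/6=155/177
seg 2: a=1, c=M2/2=-310/177, d=(M3−M2)/(6·2)=61/118, b=Δ2−h2·(2M2+M3)/6=-277/177
seg 3: a=-5, c=M3/2=239/177, d=(M4−M3)/(6·3)=-239/1593, b=Δ3−h3·(2M3+M4)/6=-419/177
t_q=15/2 → seg 2, τ=3/2; S=1+-277/177·τ+-310/177·τ²+61/118·τ³=-3345/944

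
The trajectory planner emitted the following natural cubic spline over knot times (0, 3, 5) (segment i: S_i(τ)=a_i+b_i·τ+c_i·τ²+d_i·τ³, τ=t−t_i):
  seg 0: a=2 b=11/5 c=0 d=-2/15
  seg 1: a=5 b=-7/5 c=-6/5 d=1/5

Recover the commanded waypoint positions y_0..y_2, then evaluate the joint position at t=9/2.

y_0 = S_0(0) = a_0 = 2
y_1 = S_1(0) = a_1 = 5
y_2 = S_1(2) = -1
t_q=9/2 is in segment 1 (τ=3/2); S_1(τ)=7/8

y_0=2 y_1=5 y_2=-1
S(9/2) = 7/8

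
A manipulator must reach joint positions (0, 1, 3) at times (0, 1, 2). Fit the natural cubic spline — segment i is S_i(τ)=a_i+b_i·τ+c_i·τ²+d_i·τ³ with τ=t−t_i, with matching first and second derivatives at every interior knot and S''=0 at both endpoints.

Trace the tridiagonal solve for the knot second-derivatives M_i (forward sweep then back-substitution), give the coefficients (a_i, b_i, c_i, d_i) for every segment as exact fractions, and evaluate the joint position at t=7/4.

Δ: Δ0=1, Δ1=2
row 1: diag=4, rhs=6; c'=1/4, d'=3/2
back: M1=3/2
M: M0=0, M1=3/2, M2=0
seg 0: a=0, c=M0/2=0, d=(M1−M0)/(6·1)=1/4, b=Δ0−h0·(2M0+M1)/6=3/4
seg 1: a=1, c=M1/2=3/4, d=(M2−M1)/(6·1)=-1/4, b=Δ1−h1·(2M1+M2)/6=3/2
t_q=7/4 → seg 1, τ=3/4; S=1+3/2·τ+3/4·τ²+-1/4·τ³=625/256

  seg 0: a=0 b=3/4 c=0 d=1/4
  seg 1: a=1 b=3/2 c=3/4 d=-1/4
S(7/4) = 625/256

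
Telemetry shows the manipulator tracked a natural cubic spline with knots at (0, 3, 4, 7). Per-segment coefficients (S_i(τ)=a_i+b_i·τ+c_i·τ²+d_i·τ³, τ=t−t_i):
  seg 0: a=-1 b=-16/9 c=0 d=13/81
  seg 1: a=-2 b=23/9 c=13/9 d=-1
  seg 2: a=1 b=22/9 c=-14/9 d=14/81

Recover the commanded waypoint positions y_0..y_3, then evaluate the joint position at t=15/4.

y_0 = S_0(0) = a_0 = -1
y_1 = S_1(0) = a_1 = -2
y_2 = S_2(0) = a_2 = 1
y_3 = S_2(3) = -1
t_q=15/4 is in segment 1 (τ=3/4); S_1(τ)=59/192

y_0=-1 y_1=-2 y_2=1 y_3=-1
S(15/4) = 59/192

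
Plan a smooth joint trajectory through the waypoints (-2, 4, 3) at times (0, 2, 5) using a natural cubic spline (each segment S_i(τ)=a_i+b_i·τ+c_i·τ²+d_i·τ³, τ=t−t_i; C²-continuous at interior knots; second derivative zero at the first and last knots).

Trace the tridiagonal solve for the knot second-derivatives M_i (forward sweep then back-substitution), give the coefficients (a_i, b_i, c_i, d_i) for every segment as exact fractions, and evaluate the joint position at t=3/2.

  seg 0: a=-2 b=11/3 c=0 d=-1/6
  seg 1: a=4 b=5/3 c=-1 d=1/9
S(3/2) = 47/16

Δ: Δ0=3, Δ1=-1/3
row 1: diag=10, rhs=-20; c'=3/10, d'=-2
back: M1=-2
M: M0=0, M1=-2, M2=0
seg 0: a=-2, c=M0/2=0, d=(M1−M0)/(6·2)=-1/6, b=Δ0−h0·(2M0+M1)/6=11/3
seg 1: a=4, c=M1/2=-1, d=(M2−M1)/(6·3)=1/9, b=Δ1−h1·(2M1+M2)/6=5/3
t_q=3/2 → seg 0, τ=3/2; S=-2+11/3·τ+0·τ²+-1/6·τ³=47/16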